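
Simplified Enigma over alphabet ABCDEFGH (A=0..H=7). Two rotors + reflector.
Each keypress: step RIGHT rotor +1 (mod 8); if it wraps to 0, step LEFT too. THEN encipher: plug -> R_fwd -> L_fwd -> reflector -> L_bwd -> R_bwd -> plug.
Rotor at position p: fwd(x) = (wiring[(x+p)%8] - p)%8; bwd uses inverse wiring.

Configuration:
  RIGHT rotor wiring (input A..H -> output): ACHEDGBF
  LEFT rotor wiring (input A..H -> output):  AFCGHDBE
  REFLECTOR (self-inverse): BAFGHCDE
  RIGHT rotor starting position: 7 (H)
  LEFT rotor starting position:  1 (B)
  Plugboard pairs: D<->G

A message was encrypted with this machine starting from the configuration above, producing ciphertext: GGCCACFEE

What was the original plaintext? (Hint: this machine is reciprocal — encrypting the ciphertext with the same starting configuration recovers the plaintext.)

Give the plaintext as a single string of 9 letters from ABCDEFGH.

Answer: DEGBFGBHA

Derivation:
Char 1 ('G'): step: R->0, L->2 (L advanced); G->plug->D->R->E->L->H->refl->E->L'->B->R'->G->plug->D
Char 2 ('G'): step: R->1, L=2; G->plug->D->R->C->L->F->refl->C->L'->F->R'->E->plug->E
Char 3 ('C'): step: R->2, L=2; C->plug->C->R->B->L->E->refl->H->L'->E->R'->D->plug->G
Char 4 ('C'): step: R->3, L=2; C->plug->C->R->D->L->B->refl->A->L'->A->R'->B->plug->B
Char 5 ('A'): step: R->4, L=2; A->plug->A->R->H->L->D->refl->G->L'->G->R'->F->plug->F
Char 6 ('C'): step: R->5, L=2; C->plug->C->R->A->L->A->refl->B->L'->D->R'->D->plug->G
Char 7 ('F'): step: R->6, L=2; F->plug->F->R->G->L->G->refl->D->L'->H->R'->B->plug->B
Char 8 ('E'): step: R->7, L=2; E->plug->E->R->F->L->C->refl->F->L'->C->R'->H->plug->H
Char 9 ('E'): step: R->0, L->3 (L advanced); E->plug->E->R->D->L->G->refl->D->L'->A->R'->A->plug->A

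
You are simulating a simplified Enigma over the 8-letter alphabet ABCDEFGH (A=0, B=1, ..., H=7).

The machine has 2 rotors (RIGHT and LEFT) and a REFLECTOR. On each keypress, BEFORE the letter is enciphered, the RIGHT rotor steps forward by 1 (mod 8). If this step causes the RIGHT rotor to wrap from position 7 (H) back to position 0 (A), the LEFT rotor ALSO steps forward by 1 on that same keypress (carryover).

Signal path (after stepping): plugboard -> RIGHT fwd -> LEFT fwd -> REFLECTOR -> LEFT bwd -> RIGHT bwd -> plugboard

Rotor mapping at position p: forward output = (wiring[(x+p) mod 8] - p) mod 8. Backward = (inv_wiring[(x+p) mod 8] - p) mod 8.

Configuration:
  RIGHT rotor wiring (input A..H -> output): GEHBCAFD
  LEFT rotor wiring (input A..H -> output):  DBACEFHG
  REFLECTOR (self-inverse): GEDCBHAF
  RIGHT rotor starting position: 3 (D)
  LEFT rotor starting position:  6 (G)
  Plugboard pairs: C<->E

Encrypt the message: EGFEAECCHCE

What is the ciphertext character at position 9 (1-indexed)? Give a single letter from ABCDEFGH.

Char 1 ('E'): step: R->4, L=6; E->plug->C->R->B->L->A->refl->G->L'->G->R'->A->plug->A
Char 2 ('G'): step: R->5, L=6; G->plug->G->R->E->L->C->refl->D->L'->D->R'->A->plug->A
Char 3 ('F'): step: R->6, L=6; F->plug->F->R->D->L->D->refl->C->L'->E->R'->G->plug->G
Char 4 ('E'): step: R->7, L=6; E->plug->C->R->F->L->E->refl->B->L'->A->R'->D->plug->D
Char 5 ('A'): step: R->0, L->7 (L advanced); A->plug->A->R->G->L->G->refl->A->L'->H->R'->C->plug->E
Char 6 ('E'): step: R->1, L=7; E->plug->C->R->A->L->H->refl->F->L'->F->R'->H->plug->H
Char 7 ('C'): step: R->2, L=7; C->plug->E->R->D->L->B->refl->E->L'->B->R'->F->plug->F
Char 8 ('C'): step: R->3, L=7; C->plug->E->R->A->L->H->refl->F->L'->F->R'->C->plug->E
Char 9 ('H'): step: R->4, L=7; H->plug->H->R->F->L->F->refl->H->L'->A->R'->F->plug->F

F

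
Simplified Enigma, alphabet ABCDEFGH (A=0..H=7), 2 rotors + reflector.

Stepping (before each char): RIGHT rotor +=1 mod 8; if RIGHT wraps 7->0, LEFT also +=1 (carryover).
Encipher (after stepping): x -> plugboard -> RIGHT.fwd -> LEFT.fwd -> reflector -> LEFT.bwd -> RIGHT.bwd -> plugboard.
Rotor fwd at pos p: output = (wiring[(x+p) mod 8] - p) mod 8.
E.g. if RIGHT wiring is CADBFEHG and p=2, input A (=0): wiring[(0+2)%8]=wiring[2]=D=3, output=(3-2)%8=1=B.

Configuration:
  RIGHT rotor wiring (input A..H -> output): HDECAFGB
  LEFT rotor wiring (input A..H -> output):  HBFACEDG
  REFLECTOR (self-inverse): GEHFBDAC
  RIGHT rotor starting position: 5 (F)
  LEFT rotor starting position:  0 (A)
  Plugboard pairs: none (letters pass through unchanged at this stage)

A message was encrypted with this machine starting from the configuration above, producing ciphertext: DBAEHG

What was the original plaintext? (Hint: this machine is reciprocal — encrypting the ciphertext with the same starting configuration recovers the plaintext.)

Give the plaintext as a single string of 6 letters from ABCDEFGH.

Char 1 ('D'): step: R->6, L=0; D->plug->D->R->F->L->E->refl->B->L'->B->R'->C->plug->C
Char 2 ('B'): step: R->7, L=0; B->plug->B->R->A->L->H->refl->C->L'->E->R'->C->plug->C
Char 3 ('A'): step: R->0, L->1 (L advanced); A->plug->A->R->H->L->G->refl->A->L'->A->R'->E->plug->E
Char 4 ('E'): step: R->1, L=1; E->plug->E->R->E->L->D->refl->F->L'->G->R'->H->plug->H
Char 5 ('H'): step: R->2, L=1; H->plug->H->R->B->L->E->refl->B->L'->D->R'->D->plug->D
Char 6 ('G'): step: R->3, L=1; G->plug->G->R->A->L->A->refl->G->L'->H->R'->A->plug->A

Answer: CCEHDA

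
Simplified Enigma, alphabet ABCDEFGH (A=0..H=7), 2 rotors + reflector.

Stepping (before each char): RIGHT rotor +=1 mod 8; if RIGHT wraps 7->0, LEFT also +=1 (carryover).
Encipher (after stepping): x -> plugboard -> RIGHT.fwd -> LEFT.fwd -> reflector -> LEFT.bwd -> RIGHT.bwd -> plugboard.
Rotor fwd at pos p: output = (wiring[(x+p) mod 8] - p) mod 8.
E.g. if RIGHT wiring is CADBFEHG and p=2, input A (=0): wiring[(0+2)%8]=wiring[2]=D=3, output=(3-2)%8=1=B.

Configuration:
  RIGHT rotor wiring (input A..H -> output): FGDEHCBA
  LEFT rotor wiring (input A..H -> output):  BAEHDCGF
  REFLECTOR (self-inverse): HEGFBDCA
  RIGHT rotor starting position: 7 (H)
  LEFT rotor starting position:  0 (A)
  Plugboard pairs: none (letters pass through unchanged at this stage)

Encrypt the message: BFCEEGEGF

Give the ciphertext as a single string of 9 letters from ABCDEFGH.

Answer: DGAACDGHD

Derivation:
Char 1 ('B'): step: R->0, L->1 (L advanced); B->plug->B->R->G->L->E->refl->B->L'->E->R'->D->plug->D
Char 2 ('F'): step: R->1, L=1; F->plug->F->R->A->L->H->refl->A->L'->H->R'->G->plug->G
Char 3 ('C'): step: R->2, L=1; C->plug->C->R->F->L->F->refl->D->L'->B->R'->A->plug->A
Char 4 ('E'): step: R->3, L=1; E->plug->E->R->F->L->F->refl->D->L'->B->R'->A->plug->A
Char 5 ('E'): step: R->4, L=1; E->plug->E->R->B->L->D->refl->F->L'->F->R'->C->plug->C
Char 6 ('G'): step: R->5, L=1; G->plug->G->R->H->L->A->refl->H->L'->A->R'->D->plug->D
Char 7 ('E'): step: R->6, L=1; E->plug->E->R->F->L->F->refl->D->L'->B->R'->G->plug->G
Char 8 ('G'): step: R->7, L=1; G->plug->G->R->D->L->C->refl->G->L'->C->R'->H->plug->H
Char 9 ('F'): step: R->0, L->2 (L advanced); F->plug->F->R->C->L->B->refl->E->L'->E->R'->D->plug->D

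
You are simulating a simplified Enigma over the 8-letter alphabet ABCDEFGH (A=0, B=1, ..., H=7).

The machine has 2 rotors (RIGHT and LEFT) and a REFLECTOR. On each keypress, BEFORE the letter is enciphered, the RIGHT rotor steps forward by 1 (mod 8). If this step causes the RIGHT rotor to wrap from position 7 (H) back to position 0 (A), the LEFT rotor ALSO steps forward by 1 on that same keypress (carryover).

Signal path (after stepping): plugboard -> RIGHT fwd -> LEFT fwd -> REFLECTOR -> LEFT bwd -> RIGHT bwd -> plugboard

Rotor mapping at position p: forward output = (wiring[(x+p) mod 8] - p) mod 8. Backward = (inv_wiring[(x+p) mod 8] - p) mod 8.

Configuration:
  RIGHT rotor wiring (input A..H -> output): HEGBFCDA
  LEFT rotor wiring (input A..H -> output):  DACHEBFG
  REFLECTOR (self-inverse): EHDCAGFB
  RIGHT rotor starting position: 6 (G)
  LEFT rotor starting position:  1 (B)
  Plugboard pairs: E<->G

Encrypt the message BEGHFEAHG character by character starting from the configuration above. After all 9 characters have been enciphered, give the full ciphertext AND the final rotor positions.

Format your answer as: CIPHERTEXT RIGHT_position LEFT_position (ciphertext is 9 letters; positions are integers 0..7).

Answer: ACEABDHBH 7 2

Derivation:
Char 1 ('B'): step: R->7, L=1; B->plug->B->R->A->L->H->refl->B->L'->B->R'->A->plug->A
Char 2 ('E'): step: R->0, L->2 (L advanced); E->plug->G->R->D->L->H->refl->B->L'->G->R'->C->plug->C
Char 3 ('G'): step: R->1, L=2; G->plug->E->R->B->L->F->refl->G->L'->H->R'->G->plug->E
Char 4 ('H'): step: R->2, L=2; H->plug->H->R->C->L->C->refl->D->L'->E->R'->A->plug->A
Char 5 ('F'): step: R->3, L=2; F->plug->F->R->E->L->D->refl->C->L'->C->R'->B->plug->B
Char 6 ('E'): step: R->4, L=2; E->plug->G->R->C->L->C->refl->D->L'->E->R'->D->plug->D
Char 7 ('A'): step: R->5, L=2; A->plug->A->R->F->L->E->refl->A->L'->A->R'->H->plug->H
Char 8 ('H'): step: R->6, L=2; H->plug->H->R->E->L->D->refl->C->L'->C->R'->B->plug->B
Char 9 ('G'): step: R->7, L=2; G->plug->E->R->C->L->C->refl->D->L'->E->R'->H->plug->H
Final: ciphertext=ACEABDHBH, RIGHT=7, LEFT=2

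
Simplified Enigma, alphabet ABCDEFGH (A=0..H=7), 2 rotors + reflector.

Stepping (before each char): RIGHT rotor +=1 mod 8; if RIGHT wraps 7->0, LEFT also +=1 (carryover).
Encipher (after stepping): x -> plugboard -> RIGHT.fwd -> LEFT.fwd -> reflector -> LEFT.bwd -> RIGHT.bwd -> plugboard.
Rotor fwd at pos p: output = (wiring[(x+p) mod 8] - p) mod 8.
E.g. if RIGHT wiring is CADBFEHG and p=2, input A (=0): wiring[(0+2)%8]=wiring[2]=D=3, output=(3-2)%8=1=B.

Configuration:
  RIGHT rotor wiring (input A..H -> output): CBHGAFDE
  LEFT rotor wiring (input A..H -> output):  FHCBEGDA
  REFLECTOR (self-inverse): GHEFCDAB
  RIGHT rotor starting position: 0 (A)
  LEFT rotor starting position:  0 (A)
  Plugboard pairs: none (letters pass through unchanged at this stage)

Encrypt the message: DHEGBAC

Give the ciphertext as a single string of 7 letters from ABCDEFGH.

Char 1 ('D'): step: R->1, L=0; D->plug->D->R->H->L->A->refl->G->L'->F->R'->C->plug->C
Char 2 ('H'): step: R->2, L=0; H->plug->H->R->H->L->A->refl->G->L'->F->R'->A->plug->A
Char 3 ('E'): step: R->3, L=0; E->plug->E->R->B->L->H->refl->B->L'->D->R'->A->plug->A
Char 4 ('G'): step: R->4, L=0; G->plug->G->R->D->L->B->refl->H->L'->B->R'->B->plug->B
Char 5 ('B'): step: R->5, L=0; B->plug->B->R->G->L->D->refl->F->L'->A->R'->A->plug->A
Char 6 ('A'): step: R->6, L=0; A->plug->A->R->F->L->G->refl->A->L'->H->R'->H->plug->H
Char 7 ('C'): step: R->7, L=0; C->plug->C->R->C->L->C->refl->E->L'->E->R'->H->plug->H

Answer: CAABAHH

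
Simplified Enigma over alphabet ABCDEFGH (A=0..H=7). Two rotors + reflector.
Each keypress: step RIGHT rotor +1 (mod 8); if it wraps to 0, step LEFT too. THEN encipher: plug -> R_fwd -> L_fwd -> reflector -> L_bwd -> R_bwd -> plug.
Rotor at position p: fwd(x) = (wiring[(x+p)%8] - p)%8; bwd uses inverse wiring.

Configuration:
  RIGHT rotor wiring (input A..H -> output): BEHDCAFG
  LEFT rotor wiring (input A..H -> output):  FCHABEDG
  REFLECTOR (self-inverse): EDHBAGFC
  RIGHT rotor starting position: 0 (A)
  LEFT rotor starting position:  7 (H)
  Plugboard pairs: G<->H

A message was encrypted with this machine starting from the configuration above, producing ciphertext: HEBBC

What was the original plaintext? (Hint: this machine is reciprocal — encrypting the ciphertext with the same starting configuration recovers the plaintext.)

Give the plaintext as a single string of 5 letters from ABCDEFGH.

Answer: GHEDH

Derivation:
Char 1 ('H'): step: R->1, L=7; H->plug->G->R->F->L->C->refl->H->L'->A->R'->H->plug->G
Char 2 ('E'): step: R->2, L=7; E->plug->E->R->D->L->A->refl->E->L'->H->R'->G->plug->H
Char 3 ('B'): step: R->3, L=7; B->plug->B->R->H->L->E->refl->A->L'->D->R'->E->plug->E
Char 4 ('B'): step: R->4, L=7; B->plug->B->R->E->L->B->refl->D->L'->C->R'->D->plug->D
Char 5 ('C'): step: R->5, L=7; C->plug->C->R->B->L->G->refl->F->L'->G->R'->G->plug->H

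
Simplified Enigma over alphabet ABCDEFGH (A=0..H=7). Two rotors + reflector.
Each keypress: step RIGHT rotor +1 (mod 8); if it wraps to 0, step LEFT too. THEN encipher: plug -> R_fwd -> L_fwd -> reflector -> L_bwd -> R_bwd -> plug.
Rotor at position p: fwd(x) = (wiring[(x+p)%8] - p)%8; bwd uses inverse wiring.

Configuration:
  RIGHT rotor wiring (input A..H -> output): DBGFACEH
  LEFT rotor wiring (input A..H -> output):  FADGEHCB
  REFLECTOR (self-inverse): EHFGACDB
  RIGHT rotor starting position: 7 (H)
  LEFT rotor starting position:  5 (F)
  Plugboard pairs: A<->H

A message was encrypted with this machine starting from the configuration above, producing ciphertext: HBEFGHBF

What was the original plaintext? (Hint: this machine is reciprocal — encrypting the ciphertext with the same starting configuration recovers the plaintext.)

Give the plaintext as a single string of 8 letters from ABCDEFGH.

Char 1 ('H'): step: R->0, L->6 (L advanced); H->plug->A->R->D->L->C->refl->F->L'->E->R'->G->plug->G
Char 2 ('B'): step: R->1, L=6; B->plug->B->R->F->L->A->refl->E->L'->A->R'->A->plug->H
Char 3 ('E'): step: R->2, L=6; E->plug->E->R->C->L->H->refl->B->L'->H->R'->H->plug->A
Char 4 ('F'): step: R->3, L=6; F->plug->F->R->A->L->E->refl->A->L'->F->R'->B->plug->B
Char 5 ('G'): step: R->4, L=6; G->plug->G->R->C->L->H->refl->B->L'->H->R'->E->plug->E
Char 6 ('H'): step: R->5, L=6; H->plug->A->R->F->L->A->refl->E->L'->A->R'->G->plug->G
Char 7 ('B'): step: R->6, L=6; B->plug->B->R->B->L->D->refl->G->L'->G->R'->A->plug->H
Char 8 ('F'): step: R->7, L=6; F->plug->F->R->B->L->D->refl->G->L'->G->R'->E->plug->E

Answer: GHABEGHE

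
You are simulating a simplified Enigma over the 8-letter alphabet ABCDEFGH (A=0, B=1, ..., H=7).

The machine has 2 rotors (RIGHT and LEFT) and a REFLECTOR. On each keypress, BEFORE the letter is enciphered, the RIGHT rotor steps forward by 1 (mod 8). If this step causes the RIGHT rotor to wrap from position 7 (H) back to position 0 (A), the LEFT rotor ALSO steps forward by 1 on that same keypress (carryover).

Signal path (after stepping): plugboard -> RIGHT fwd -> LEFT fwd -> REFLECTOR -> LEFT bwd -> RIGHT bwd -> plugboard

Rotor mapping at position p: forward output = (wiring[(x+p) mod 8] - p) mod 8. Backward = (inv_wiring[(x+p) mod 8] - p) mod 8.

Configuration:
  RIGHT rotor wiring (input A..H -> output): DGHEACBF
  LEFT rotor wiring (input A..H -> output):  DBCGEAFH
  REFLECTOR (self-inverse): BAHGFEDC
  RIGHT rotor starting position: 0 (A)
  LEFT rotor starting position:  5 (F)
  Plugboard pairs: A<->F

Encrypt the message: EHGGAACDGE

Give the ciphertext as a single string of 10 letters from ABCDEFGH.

Answer: BFAHGEHAHD

Derivation:
Char 1 ('E'): step: R->1, L=5; E->plug->E->R->B->L->A->refl->B->L'->G->R'->B->plug->B
Char 2 ('H'): step: R->2, L=5; H->plug->H->R->E->L->E->refl->F->L'->F->R'->A->plug->F
Char 3 ('G'): step: R->3, L=5; G->plug->G->R->D->L->G->refl->D->L'->A->R'->F->plug->A
Char 4 ('G'): step: R->4, L=5; G->plug->G->R->D->L->G->refl->D->L'->A->R'->H->plug->H
Char 5 ('A'): step: R->5, L=5; A->plug->F->R->C->L->C->refl->H->L'->H->R'->G->plug->G
Char 6 ('A'): step: R->6, L=5; A->plug->F->R->G->L->B->refl->A->L'->B->R'->E->plug->E
Char 7 ('C'): step: R->7, L=5; C->plug->C->R->H->L->H->refl->C->L'->C->R'->H->plug->H
Char 8 ('D'): step: R->0, L->6 (L advanced); D->plug->D->R->E->L->E->refl->F->L'->C->R'->F->plug->A
Char 9 ('G'): step: R->1, L=6; G->plug->G->R->E->L->E->refl->F->L'->C->R'->H->plug->H
Char 10 ('E'): step: R->2, L=6; E->plug->E->R->H->L->C->refl->H->L'->A->R'->D->plug->D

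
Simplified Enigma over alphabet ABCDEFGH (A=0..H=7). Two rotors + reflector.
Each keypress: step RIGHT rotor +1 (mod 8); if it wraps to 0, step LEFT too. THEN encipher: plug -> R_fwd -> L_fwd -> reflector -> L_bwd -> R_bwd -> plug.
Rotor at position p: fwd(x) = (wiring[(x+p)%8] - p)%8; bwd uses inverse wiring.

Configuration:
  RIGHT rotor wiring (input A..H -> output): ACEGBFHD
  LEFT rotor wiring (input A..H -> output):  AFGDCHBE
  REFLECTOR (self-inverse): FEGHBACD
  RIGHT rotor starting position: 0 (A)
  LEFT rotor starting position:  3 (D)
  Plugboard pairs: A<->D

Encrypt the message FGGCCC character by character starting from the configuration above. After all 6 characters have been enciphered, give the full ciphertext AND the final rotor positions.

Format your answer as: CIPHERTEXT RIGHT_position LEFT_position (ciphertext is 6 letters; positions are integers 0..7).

Char 1 ('F'): step: R->1, L=3; F->plug->F->R->G->L->C->refl->G->L'->D->R'->B->plug->B
Char 2 ('G'): step: R->2, L=3; G->plug->G->R->G->L->C->refl->G->L'->D->R'->D->plug->A
Char 3 ('G'): step: R->3, L=3; G->plug->G->R->H->L->D->refl->H->L'->B->R'->H->plug->H
Char 4 ('C'): step: R->4, L=3; C->plug->C->R->D->L->G->refl->C->L'->G->R'->F->plug->F
Char 5 ('C'): step: R->5, L=3; C->plug->C->R->G->L->C->refl->G->L'->D->R'->D->plug->A
Char 6 ('C'): step: R->6, L=3; C->plug->C->R->C->L->E->refl->B->L'->E->R'->D->plug->A
Final: ciphertext=BAHFAA, RIGHT=6, LEFT=3

Answer: BAHFAA 6 3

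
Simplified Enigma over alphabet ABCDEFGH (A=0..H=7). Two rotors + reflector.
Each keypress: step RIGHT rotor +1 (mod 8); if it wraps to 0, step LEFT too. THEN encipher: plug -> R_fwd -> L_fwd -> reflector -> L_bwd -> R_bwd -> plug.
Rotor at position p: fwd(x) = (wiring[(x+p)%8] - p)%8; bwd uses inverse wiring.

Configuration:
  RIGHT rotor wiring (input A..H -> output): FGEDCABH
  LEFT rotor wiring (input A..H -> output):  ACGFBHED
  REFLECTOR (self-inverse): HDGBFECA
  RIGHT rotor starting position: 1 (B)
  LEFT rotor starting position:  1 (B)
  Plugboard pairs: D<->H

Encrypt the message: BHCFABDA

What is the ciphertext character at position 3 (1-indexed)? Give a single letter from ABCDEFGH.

Char 1 ('B'): step: R->2, L=1; B->plug->B->R->B->L->F->refl->E->L'->C->R'->A->plug->A
Char 2 ('H'): step: R->3, L=1; H->plug->D->R->G->L->C->refl->G->L'->E->R'->E->plug->E
Char 3 ('C'): step: R->4, L=1; C->plug->C->R->F->L->D->refl->B->L'->A->R'->G->plug->G

G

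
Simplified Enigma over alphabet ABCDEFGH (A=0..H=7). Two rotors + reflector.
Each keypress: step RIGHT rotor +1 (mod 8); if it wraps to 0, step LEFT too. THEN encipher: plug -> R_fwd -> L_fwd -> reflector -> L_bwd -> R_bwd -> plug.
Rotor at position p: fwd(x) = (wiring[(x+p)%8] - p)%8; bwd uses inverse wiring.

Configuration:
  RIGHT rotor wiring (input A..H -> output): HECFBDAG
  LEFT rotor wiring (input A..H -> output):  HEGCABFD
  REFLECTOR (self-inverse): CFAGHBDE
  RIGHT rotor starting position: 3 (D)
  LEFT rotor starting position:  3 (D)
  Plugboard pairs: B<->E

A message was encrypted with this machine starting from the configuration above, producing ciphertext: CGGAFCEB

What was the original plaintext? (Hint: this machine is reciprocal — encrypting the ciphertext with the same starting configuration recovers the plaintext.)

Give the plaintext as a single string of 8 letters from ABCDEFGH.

Answer: BFBFGFAC

Derivation:
Char 1 ('C'): step: R->4, L=3; C->plug->C->R->E->L->A->refl->C->L'->D->R'->E->plug->B
Char 2 ('G'): step: R->5, L=3; G->plug->G->R->A->L->H->refl->E->L'->F->R'->F->plug->F
Char 3 ('G'): step: R->6, L=3; G->plug->G->R->D->L->C->refl->A->L'->E->R'->E->plug->B
Char 4 ('A'): step: R->7, L=3; A->plug->A->R->H->L->D->refl->G->L'->C->R'->F->plug->F
Char 5 ('F'): step: R->0, L->4 (L advanced); F->plug->F->R->D->L->H->refl->E->L'->A->R'->G->plug->G
Char 6 ('C'): step: R->1, L=4; C->plug->C->R->E->L->D->refl->G->L'->H->R'->F->plug->F
Char 7 ('E'): step: R->2, L=4; E->plug->B->R->D->L->H->refl->E->L'->A->R'->A->plug->A
Char 8 ('B'): step: R->3, L=4; B->plug->E->R->D->L->H->refl->E->L'->A->R'->C->plug->C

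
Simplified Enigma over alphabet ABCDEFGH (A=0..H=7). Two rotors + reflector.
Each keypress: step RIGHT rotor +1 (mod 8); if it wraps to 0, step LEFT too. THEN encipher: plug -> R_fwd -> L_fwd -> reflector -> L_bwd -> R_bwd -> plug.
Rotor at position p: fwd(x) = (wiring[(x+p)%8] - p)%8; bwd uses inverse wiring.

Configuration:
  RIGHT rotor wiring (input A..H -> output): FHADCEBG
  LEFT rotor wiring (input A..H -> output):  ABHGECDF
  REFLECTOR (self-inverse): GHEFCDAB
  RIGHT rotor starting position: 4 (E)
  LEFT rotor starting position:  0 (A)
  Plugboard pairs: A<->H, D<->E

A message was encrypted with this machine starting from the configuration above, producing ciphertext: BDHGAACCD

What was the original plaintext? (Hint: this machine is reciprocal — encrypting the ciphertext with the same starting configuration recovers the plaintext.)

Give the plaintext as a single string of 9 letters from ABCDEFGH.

Char 1 ('B'): step: R->5, L=0; B->plug->B->R->E->L->E->refl->C->L'->F->R'->H->plug->A
Char 2 ('D'): step: R->6, L=0; D->plug->E->R->C->L->H->refl->B->L'->B->R'->D->plug->E
Char 3 ('H'): step: R->7, L=0; H->plug->A->R->H->L->F->refl->D->L'->G->R'->B->plug->B
Char 4 ('G'): step: R->0, L->1 (L advanced); G->plug->G->R->B->L->G->refl->A->L'->A->R'->C->plug->C
Char 5 ('A'): step: R->1, L=1; A->plug->H->R->E->L->B->refl->H->L'->H->R'->B->plug->B
Char 6 ('A'): step: R->2, L=1; A->plug->H->R->F->L->C->refl->E->L'->G->R'->A->plug->H
Char 7 ('C'): step: R->3, L=1; C->plug->C->R->B->L->G->refl->A->L'->A->R'->A->plug->H
Char 8 ('C'): step: R->4, L=1; C->plug->C->R->F->L->C->refl->E->L'->G->R'->A->plug->H
Char 9 ('D'): step: R->5, L=1; D->plug->E->R->C->L->F->refl->D->L'->D->R'->F->plug->F

Answer: AEBCBHHHF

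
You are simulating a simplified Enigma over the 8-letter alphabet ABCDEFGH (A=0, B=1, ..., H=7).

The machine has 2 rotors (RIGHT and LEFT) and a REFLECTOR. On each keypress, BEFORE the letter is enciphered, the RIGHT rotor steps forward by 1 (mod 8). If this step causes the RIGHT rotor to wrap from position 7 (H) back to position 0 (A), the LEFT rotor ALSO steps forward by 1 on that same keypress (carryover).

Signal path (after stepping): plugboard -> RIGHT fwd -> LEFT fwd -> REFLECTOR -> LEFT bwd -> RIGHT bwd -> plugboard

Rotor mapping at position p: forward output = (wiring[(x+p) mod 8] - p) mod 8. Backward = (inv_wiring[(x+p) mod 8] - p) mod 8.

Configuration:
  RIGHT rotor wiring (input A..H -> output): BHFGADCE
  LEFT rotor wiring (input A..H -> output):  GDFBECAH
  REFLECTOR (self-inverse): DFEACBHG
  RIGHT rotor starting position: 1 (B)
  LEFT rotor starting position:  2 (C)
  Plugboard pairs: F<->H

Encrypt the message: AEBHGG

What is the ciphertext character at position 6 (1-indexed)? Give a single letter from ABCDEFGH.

Char 1 ('A'): step: R->2, L=2; A->plug->A->R->D->L->A->refl->D->L'->A->R'->E->plug->E
Char 2 ('E'): step: R->3, L=2; E->plug->E->R->B->L->H->refl->G->L'->E->R'->G->plug->G
Char 3 ('B'): step: R->4, L=2; B->plug->B->R->H->L->B->refl->F->L'->F->R'->E->plug->E
Char 4 ('H'): step: R->5, L=2; H->plug->F->R->A->L->D->refl->A->L'->D->R'->H->plug->F
Char 5 ('G'): step: R->6, L=2; G->plug->G->R->C->L->C->refl->E->L'->G->R'->B->plug->B
Char 6 ('G'): step: R->7, L=2; G->plug->G->R->E->L->G->refl->H->L'->B->R'->F->plug->H

H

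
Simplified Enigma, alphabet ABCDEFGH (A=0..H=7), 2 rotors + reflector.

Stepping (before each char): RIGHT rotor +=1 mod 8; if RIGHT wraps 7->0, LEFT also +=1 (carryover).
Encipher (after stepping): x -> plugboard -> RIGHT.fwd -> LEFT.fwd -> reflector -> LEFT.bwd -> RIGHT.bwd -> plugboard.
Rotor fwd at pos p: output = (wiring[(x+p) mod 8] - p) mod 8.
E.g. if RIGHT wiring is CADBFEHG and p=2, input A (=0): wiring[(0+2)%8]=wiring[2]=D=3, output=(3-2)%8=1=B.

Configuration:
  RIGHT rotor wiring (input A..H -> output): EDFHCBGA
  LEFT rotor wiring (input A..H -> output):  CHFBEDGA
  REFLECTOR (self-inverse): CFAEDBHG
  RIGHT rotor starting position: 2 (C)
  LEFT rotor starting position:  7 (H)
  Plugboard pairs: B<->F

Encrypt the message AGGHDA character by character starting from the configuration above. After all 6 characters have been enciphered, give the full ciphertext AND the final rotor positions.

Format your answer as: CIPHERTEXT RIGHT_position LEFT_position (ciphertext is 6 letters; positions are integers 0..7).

Answer: HAAEAC 0 0

Derivation:
Char 1 ('A'): step: R->3, L=7; A->plug->A->R->E->L->C->refl->A->L'->C->R'->H->plug->H
Char 2 ('G'): step: R->4, L=7; G->plug->G->R->B->L->D->refl->E->L'->G->R'->A->plug->A
Char 3 ('G'): step: R->5, L=7; G->plug->G->R->C->L->A->refl->C->L'->E->R'->A->plug->A
Char 4 ('H'): step: R->6, L=7; H->plug->H->R->D->L->G->refl->H->L'->H->R'->E->plug->E
Char 5 ('D'): step: R->7, L=7; D->plug->D->R->G->L->E->refl->D->L'->B->R'->A->plug->A
Char 6 ('A'): step: R->0, L->0 (L advanced); A->plug->A->R->E->L->E->refl->D->L'->F->R'->C->plug->C
Final: ciphertext=HAAEAC, RIGHT=0, LEFT=0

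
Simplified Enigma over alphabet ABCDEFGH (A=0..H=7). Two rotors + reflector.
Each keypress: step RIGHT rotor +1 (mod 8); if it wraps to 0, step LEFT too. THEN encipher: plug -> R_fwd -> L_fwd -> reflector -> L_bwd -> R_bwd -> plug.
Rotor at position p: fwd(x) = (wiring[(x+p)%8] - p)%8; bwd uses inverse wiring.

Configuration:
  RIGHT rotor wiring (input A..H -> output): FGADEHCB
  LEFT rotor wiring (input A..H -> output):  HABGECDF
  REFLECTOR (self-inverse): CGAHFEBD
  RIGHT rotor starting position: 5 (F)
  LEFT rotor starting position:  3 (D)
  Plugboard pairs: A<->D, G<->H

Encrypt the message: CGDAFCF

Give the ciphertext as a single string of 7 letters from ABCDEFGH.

Answer: GEBFEFH

Derivation:
Char 1 ('C'): step: R->6, L=3; C->plug->C->R->H->L->G->refl->B->L'->B->R'->H->plug->G
Char 2 ('G'): step: R->7, L=3; G->plug->H->R->D->L->A->refl->C->L'->E->R'->E->plug->E
Char 3 ('D'): step: R->0, L->4 (L advanced); D->plug->A->R->F->L->E->refl->F->L'->G->R'->B->plug->B
Char 4 ('A'): step: R->1, L=4; A->plug->D->R->D->L->B->refl->G->L'->B->R'->F->plug->F
Char 5 ('F'): step: R->2, L=4; F->plug->F->R->H->L->C->refl->A->L'->A->R'->E->plug->E
Char 6 ('C'): step: R->3, L=4; C->plug->C->R->E->L->D->refl->H->L'->C->R'->F->plug->F
Char 7 ('F'): step: R->4, L=4; F->plug->F->R->C->L->H->refl->D->L'->E->R'->G->plug->H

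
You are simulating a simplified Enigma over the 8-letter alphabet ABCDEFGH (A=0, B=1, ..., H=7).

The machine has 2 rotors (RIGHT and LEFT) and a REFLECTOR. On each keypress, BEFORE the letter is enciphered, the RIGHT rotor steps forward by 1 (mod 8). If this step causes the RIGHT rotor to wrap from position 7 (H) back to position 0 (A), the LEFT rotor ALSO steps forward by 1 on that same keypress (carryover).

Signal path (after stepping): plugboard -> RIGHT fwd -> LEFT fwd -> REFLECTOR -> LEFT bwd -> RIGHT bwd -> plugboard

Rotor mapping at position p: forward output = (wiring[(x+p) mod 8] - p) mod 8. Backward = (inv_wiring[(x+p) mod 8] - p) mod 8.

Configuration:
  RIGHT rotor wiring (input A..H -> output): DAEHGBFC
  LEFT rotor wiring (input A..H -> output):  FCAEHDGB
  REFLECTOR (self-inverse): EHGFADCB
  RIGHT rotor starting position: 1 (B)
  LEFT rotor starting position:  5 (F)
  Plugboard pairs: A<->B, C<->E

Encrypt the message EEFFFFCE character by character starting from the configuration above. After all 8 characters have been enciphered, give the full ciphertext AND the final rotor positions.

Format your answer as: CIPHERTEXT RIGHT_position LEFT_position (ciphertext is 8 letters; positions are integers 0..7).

Answer: AHAACCHH 1 6

Derivation:
Char 1 ('E'): step: R->2, L=5; E->plug->C->R->E->L->F->refl->D->L'->F->R'->B->plug->A
Char 2 ('E'): step: R->3, L=5; E->plug->C->R->G->L->H->refl->B->L'->B->R'->H->plug->H
Char 3 ('F'): step: R->4, L=5; F->plug->F->R->E->L->F->refl->D->L'->F->R'->B->plug->A
Char 4 ('F'): step: R->5, L=5; F->plug->F->R->H->L->C->refl->G->L'->A->R'->B->plug->A
Char 5 ('F'): step: R->6, L=5; F->plug->F->R->B->L->B->refl->H->L'->G->R'->E->plug->C
Char 6 ('F'): step: R->7, L=5; F->plug->F->R->H->L->C->refl->G->L'->A->R'->E->plug->C
Char 7 ('C'): step: R->0, L->6 (L advanced); C->plug->E->R->G->L->B->refl->H->L'->C->R'->H->plug->H
Char 8 ('E'): step: R->1, L=6; E->plug->C->R->G->L->B->refl->H->L'->C->R'->H->plug->H
Final: ciphertext=AHAACCHH, RIGHT=1, LEFT=6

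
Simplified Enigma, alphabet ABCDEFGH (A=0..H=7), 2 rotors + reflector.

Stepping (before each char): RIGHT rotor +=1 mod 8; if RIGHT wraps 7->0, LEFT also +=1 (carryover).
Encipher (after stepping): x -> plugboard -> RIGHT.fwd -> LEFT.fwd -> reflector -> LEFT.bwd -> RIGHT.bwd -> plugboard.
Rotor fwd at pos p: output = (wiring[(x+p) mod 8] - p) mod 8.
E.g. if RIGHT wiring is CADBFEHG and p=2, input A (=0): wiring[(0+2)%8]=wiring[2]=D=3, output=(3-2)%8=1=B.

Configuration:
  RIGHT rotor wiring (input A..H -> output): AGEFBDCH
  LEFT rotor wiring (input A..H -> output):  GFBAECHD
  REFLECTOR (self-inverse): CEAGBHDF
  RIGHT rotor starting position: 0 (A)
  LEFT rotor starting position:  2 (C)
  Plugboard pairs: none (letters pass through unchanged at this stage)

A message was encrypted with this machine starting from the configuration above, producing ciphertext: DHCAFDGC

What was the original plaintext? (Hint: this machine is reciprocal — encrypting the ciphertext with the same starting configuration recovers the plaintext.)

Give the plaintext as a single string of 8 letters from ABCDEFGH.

Answer: CEECEAAB

Derivation:
Char 1 ('D'): step: R->1, L=2; D->plug->D->R->A->L->H->refl->F->L'->E->R'->C->plug->C
Char 2 ('H'): step: R->2, L=2; H->plug->H->R->E->L->F->refl->H->L'->A->R'->E->plug->E
Char 3 ('C'): step: R->3, L=2; C->plug->C->R->A->L->H->refl->F->L'->E->R'->E->plug->E
Char 4 ('A'): step: R->4, L=2; A->plug->A->R->F->L->B->refl->E->L'->G->R'->C->plug->C
Char 5 ('F'): step: R->5, L=2; F->plug->F->R->H->L->D->refl->G->L'->B->R'->E->plug->E
Char 6 ('D'): step: R->6, L=2; D->plug->D->R->A->L->H->refl->F->L'->E->R'->A->plug->A
Char 7 ('G'): step: R->7, L=2; G->plug->G->R->E->L->F->refl->H->L'->A->R'->A->plug->A
Char 8 ('C'): step: R->0, L->3 (L advanced); C->plug->C->R->E->L->A->refl->C->L'->G->R'->B->plug->B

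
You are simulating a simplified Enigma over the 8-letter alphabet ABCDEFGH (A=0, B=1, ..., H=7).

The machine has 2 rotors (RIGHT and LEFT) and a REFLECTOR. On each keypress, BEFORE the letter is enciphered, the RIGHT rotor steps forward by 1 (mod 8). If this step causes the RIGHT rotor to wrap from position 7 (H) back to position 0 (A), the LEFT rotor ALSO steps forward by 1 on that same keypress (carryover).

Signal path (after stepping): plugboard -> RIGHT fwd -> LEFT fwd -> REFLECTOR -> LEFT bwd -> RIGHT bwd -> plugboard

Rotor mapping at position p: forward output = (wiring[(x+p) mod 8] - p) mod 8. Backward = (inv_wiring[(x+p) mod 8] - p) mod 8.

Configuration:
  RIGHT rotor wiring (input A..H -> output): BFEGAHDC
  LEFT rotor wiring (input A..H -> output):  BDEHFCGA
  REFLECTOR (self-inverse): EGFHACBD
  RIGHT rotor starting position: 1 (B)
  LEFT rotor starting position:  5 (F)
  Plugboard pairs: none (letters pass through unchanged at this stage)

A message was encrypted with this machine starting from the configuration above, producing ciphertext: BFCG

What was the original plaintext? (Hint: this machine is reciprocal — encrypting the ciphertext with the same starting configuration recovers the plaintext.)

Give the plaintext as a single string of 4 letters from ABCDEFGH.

Answer: EDBD

Derivation:
Char 1 ('B'): step: R->2, L=5; B->plug->B->R->E->L->G->refl->B->L'->B->R'->E->plug->E
Char 2 ('F'): step: R->3, L=5; F->plug->F->R->G->L->C->refl->F->L'->A->R'->D->plug->D
Char 3 ('C'): step: R->4, L=5; C->plug->C->R->H->L->A->refl->E->L'->D->R'->B->plug->B
Char 4 ('G'): step: R->5, L=5; G->plug->G->R->B->L->B->refl->G->L'->E->R'->D->plug->D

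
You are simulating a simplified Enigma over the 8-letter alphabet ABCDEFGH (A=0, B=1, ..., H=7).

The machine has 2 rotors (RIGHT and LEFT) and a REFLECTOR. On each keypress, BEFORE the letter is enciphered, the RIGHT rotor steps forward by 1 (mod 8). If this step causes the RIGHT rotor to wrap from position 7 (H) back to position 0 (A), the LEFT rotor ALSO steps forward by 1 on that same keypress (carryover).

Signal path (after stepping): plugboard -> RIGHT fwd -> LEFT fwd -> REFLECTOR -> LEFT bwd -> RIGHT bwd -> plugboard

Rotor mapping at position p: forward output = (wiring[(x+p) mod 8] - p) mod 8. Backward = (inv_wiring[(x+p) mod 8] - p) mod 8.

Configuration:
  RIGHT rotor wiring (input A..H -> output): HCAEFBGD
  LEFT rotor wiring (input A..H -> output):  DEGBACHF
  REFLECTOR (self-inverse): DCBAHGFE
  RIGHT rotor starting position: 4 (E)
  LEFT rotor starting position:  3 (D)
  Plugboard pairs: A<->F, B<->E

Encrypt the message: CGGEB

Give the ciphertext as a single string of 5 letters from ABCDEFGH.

Char 1 ('C'): step: R->5, L=3; C->plug->C->R->G->L->B->refl->C->L'->E->R'->A->plug->F
Char 2 ('G'): step: R->6, L=3; G->plug->G->R->H->L->D->refl->A->L'->F->R'->B->plug->E
Char 3 ('G'): step: R->7, L=3; G->plug->G->R->C->L->H->refl->E->L'->D->R'->C->plug->C
Char 4 ('E'): step: R->0, L->4 (L advanced); E->plug->B->R->C->L->D->refl->A->L'->F->R'->E->plug->B
Char 5 ('B'): step: R->1, L=4; B->plug->E->R->A->L->E->refl->H->L'->E->R'->D->plug->D

Answer: FECBD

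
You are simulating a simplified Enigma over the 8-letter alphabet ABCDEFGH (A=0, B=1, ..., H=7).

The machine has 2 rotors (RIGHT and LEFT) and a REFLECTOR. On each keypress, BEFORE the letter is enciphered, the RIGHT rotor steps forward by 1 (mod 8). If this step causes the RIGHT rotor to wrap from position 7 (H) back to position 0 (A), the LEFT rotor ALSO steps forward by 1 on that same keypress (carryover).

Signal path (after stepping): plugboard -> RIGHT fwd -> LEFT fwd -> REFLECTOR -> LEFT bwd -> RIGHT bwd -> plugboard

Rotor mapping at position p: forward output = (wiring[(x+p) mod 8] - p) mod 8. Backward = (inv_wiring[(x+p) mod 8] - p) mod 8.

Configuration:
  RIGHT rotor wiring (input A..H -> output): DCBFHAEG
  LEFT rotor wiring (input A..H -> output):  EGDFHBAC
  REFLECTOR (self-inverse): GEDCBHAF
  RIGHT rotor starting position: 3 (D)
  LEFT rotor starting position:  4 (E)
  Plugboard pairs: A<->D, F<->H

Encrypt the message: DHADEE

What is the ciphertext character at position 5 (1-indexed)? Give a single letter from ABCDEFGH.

Char 1 ('D'): step: R->4, L=4; D->plug->A->R->D->L->G->refl->A->L'->E->R'->B->plug->B
Char 2 ('H'): step: R->5, L=4; H->plug->F->R->E->L->A->refl->G->L'->D->R'->A->plug->D
Char 3 ('A'): step: R->6, L=4; A->plug->D->R->E->L->A->refl->G->L'->D->R'->E->plug->E
Char 4 ('D'): step: R->7, L=4; D->plug->A->R->H->L->B->refl->E->L'->C->R'->D->plug->A
Char 5 ('E'): step: R->0, L->5 (L advanced); E->plug->E->R->H->L->C->refl->D->L'->B->R'->C->plug->C

C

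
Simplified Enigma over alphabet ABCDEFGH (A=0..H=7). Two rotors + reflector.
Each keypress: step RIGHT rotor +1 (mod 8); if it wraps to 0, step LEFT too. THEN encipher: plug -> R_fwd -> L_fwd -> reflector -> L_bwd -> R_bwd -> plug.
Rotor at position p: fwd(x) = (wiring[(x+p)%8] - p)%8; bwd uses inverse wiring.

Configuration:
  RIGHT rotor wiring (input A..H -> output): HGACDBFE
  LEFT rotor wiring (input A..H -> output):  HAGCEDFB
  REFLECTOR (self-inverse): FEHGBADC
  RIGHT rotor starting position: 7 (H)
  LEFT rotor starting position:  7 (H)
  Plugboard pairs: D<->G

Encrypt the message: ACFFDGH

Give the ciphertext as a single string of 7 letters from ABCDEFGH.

Char 1 ('A'): step: R->0, L->0 (L advanced); A->plug->A->R->H->L->B->refl->E->L'->E->R'->H->plug->H
Char 2 ('C'): step: R->1, L=0; C->plug->C->R->B->L->A->refl->F->L'->G->R'->H->plug->H
Char 3 ('F'): step: R->2, L=0; F->plug->F->R->C->L->G->refl->D->L'->F->R'->G->plug->D
Char 4 ('F'): step: R->3, L=0; F->plug->F->R->E->L->E->refl->B->L'->H->R'->A->plug->A
Char 5 ('D'): step: R->4, L=0; D->plug->G->R->E->L->E->refl->B->L'->H->R'->A->plug->A
Char 6 ('G'): step: R->5, L=0; G->plug->D->R->C->L->G->refl->D->L'->F->R'->G->plug->D
Char 7 ('H'): step: R->6, L=0; H->plug->H->R->D->L->C->refl->H->L'->A->R'->D->plug->G

Answer: HHDAADG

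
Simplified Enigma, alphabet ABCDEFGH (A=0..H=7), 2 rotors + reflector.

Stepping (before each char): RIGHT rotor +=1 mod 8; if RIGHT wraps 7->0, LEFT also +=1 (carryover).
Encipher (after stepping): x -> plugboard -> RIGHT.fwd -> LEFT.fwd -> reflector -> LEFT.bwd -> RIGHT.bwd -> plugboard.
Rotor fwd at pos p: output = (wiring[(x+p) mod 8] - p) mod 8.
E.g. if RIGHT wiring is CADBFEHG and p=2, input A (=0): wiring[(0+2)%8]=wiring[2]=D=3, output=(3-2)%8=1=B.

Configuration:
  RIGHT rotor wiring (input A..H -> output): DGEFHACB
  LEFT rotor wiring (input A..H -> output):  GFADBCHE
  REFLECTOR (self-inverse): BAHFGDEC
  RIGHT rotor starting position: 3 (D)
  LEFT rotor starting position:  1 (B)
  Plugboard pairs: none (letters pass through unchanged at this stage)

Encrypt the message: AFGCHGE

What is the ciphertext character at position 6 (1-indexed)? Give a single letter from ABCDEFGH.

Char 1 ('A'): step: R->4, L=1; A->plug->A->R->D->L->A->refl->B->L'->E->R'->B->plug->B
Char 2 ('F'): step: R->5, L=1; F->plug->F->R->H->L->F->refl->D->L'->G->R'->D->plug->D
Char 3 ('G'): step: R->6, L=1; G->plug->G->R->B->L->H->refl->C->L'->C->R'->H->plug->H
Char 4 ('C'): step: R->7, L=1; C->plug->C->R->H->L->F->refl->D->L'->G->R'->E->plug->E
Char 5 ('H'): step: R->0, L->2 (L advanced); H->plug->H->R->B->L->B->refl->A->L'->D->R'->A->plug->A
Char 6 ('G'): step: R->1, L=2; G->plug->G->R->A->L->G->refl->E->L'->G->R'->D->plug->D

D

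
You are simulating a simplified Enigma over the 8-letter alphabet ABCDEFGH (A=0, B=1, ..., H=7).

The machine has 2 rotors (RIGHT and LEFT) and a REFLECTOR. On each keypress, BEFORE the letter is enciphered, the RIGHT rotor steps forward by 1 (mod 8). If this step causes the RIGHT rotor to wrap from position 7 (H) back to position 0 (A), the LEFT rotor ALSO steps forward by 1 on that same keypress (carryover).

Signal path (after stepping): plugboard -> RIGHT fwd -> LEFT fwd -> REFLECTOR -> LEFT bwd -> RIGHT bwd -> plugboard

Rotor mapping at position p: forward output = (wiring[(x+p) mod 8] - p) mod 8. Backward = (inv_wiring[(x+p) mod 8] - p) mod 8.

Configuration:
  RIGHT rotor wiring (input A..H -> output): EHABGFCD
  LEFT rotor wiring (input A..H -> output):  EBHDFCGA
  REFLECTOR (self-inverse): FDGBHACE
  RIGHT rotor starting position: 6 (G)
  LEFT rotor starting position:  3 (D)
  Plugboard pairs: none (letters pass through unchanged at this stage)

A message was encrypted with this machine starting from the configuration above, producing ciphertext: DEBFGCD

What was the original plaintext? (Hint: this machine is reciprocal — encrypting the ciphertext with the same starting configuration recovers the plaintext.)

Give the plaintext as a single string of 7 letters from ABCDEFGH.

Char 1 ('D'): step: R->7, L=3; D->plug->D->R->B->L->C->refl->G->L'->G->R'->G->plug->G
Char 2 ('E'): step: R->0, L->4 (L advanced); E->plug->E->R->G->L->D->refl->B->L'->A->R'->C->plug->C
Char 3 ('B'): step: R->1, L=4; B->plug->B->R->H->L->H->refl->E->L'->D->R'->H->plug->H
Char 4 ('F'): step: R->2, L=4; F->plug->F->R->B->L->G->refl->C->L'->C->R'->G->plug->G
Char 5 ('G'): step: R->3, L=4; G->plug->G->R->E->L->A->refl->F->L'->F->R'->H->plug->H
Char 6 ('C'): step: R->4, L=4; C->plug->C->R->G->L->D->refl->B->L'->A->R'->E->plug->E
Char 7 ('D'): step: R->5, L=4; D->plug->D->R->H->L->H->refl->E->L'->D->R'->F->plug->F

Answer: GCHGHEF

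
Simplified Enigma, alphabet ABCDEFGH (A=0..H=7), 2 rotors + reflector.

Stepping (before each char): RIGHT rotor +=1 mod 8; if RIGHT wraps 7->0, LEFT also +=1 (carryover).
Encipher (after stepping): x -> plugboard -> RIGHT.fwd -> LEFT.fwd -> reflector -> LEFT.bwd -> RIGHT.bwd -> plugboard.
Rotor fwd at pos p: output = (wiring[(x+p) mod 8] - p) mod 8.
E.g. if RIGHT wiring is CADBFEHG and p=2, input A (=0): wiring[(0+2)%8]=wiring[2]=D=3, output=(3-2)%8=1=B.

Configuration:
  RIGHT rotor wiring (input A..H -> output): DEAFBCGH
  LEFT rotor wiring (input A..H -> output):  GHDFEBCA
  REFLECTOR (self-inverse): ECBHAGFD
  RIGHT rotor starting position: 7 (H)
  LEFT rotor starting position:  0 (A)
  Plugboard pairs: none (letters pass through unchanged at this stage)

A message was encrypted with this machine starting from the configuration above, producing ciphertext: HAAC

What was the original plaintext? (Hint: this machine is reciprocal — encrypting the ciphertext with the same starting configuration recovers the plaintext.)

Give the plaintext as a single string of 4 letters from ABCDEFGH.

Char 1 ('H'): step: R->0, L->1 (L advanced); H->plug->H->R->H->L->F->refl->G->L'->A->R'->C->plug->C
Char 2 ('A'): step: R->1, L=1; A->plug->A->R->D->L->D->refl->H->L'->G->R'->G->plug->G
Char 3 ('A'): step: R->2, L=1; A->plug->A->R->G->L->H->refl->D->L'->D->R'->B->plug->B
Char 4 ('C'): step: R->3, L=1; C->plug->C->R->H->L->F->refl->G->L'->A->R'->F->plug->F

Answer: CGBF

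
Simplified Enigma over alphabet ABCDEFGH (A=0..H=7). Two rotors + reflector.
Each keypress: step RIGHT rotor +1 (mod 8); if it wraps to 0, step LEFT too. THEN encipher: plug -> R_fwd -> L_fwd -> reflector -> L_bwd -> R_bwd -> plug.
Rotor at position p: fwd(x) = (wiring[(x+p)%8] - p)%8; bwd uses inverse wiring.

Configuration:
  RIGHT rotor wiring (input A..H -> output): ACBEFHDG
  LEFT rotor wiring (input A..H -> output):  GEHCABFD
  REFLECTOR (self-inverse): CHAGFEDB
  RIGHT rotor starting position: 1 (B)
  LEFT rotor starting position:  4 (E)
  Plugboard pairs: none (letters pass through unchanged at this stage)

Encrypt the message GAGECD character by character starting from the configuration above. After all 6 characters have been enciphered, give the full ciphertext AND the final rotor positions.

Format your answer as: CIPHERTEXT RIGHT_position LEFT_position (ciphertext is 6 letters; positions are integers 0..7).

Char 1 ('G'): step: R->2, L=4; G->plug->G->R->G->L->D->refl->G->L'->H->R'->A->plug->A
Char 2 ('A'): step: R->3, L=4; A->plug->A->R->B->L->F->refl->E->L'->A->R'->D->plug->D
Char 3 ('G'): step: R->4, L=4; G->plug->G->R->F->L->A->refl->C->L'->E->R'->E->plug->E
Char 4 ('E'): step: R->5, L=4; E->plug->E->R->F->L->A->refl->C->L'->E->R'->F->plug->F
Char 5 ('C'): step: R->6, L=4; C->plug->C->R->C->L->B->refl->H->L'->D->R'->E->plug->E
Char 6 ('D'): step: R->7, L=4; D->plug->D->R->C->L->B->refl->H->L'->D->R'->C->plug->C
Final: ciphertext=ADEFEC, RIGHT=7, LEFT=4

Answer: ADEFEC 7 4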